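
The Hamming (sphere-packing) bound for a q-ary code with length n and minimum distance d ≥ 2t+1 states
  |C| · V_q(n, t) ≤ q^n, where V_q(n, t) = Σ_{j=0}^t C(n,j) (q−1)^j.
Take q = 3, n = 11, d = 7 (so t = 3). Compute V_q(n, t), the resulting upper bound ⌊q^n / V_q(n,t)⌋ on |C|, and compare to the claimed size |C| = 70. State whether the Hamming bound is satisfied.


V_q(n, t) = 1563, q^n = 177147, Hamming bound = 113, |C| = 70 ≤ bound (satisfied).

Step 1: Compute V_q(n, t) = Σ_{j=0}^3 C(n, j) (q−1)^j.
  j = 0: C(11,0)·(2)^0 = 1·1 = 1.
  j = 1: C(11,1)·(2)^1 = 11·2 = 22.
  j = 2: C(11,2)·(2)^2 = 55·4 = 220.
  j = 3: C(11,3)·(2)^3 = 165·8 = 1320.
  V_q(n, t) = 1 + 22 + 220 + 1320 = 1563.
Step 2: q^n = 3^11 = 177147.
Step 3: Hamming bound ⌊q^n / V_q(n,t)⌋ = ⌊177147/1563⌋ = 113.
Step 4: Compare |C| = 70 to 113: satisfied.
The claimed |C| lies below the Hamming bound.


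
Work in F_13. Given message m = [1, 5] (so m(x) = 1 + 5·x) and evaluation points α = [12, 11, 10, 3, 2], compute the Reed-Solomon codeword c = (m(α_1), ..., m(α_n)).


c = [9, 4, 12, 3, 11]

Message polynomial: m(x) = 1 + 5·x (mod 13).
For each evaluation point α_i, compute m(α_i) mod 13:
  α_1 = 12: Horner steps 5 → 9, so m(12) = 9.
  α_2 = 11: Horner steps 5 → 4, so m(11) = 4.
  α_3 = 10: Horner steps 5 → 12, so m(10) = 12.
  α_4 = 3: Horner steps 5 → 3, so m(3) = 3.
  α_5 = 2: Horner steps 5 → 11, so m(2) = 11.
Codeword c = [9, 4, 12, 3, 11] ∈ F_13^5.


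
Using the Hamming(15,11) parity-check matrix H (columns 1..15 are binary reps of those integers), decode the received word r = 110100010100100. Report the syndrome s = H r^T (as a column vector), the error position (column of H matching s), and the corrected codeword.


s = (1, 0, 0, 0)^T, error position = 8, corrected codeword c = 110100000100100

Compute s = H r^T mod 2 one row at a time:
  s_1 = 1 + 0 + 1 + 0 + 0 + 1 + 0 + 0 = 3 ≡ 1 (mod 2).
  s_2 = 1 + 0 + 0 + 0 + 0 + 1 + 0 + 0 = 2 ≡ 0 (mod 2).
  s_3 = 1 + 0 + 0 + 0 + 1 + 0 + 0 + 0 = 2 ≡ 0 (mod 2).
  s_4 = 1 + 0 + 0 + 0 + 0 + 0 + 1 + 0 = 2 ≡ 0 (mod 2).
s = (1, 0, 0, 0)^T — this equals column 8 of H (binary 1000), so error is at position 8.
Correct: flip bit 8 of r = 110100010100100 to get c = 110100000100100.


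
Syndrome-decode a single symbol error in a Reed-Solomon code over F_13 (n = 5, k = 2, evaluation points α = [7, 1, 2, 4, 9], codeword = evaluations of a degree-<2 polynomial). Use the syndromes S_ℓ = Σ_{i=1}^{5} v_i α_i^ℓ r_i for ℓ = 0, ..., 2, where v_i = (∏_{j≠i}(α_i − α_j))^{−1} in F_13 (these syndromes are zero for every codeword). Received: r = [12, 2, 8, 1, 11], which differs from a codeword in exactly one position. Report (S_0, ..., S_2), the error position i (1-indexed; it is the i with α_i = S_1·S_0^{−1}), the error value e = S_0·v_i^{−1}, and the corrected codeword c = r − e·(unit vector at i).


S = (6, 11, 5), error at position 4, error magnitude e = 7, c = [12, 2, 8, 7, 11].

Step 1: column multipliers v_i = (∏_{j≠i}(α_i − α_j))^{−1} mod 13.
  i = 1 (α = 7): (7−1)(7−2)(7−4)(7−9) = 6·5·3·(−2) = −180 ≡ 2, so v_1 = 2^{−1} = 7 (mod 13).
  i = 2 (α = 1): (1−7)(1−2)(1−4)(1−9) = (−6)·(−1)·(−3)·(−8) = 144 ≡ 1, so v_2 = 1^{−1} = 1 (mod 13).
  i = 3 (α = 2): (2−7)(2−1)(2−4)(2−9) = (−5)·1·(−2)·(−7) = −70 ≡ 8, so v_3 = 8^{−1} = 5 (mod 13).
  i = 4 (α = 4): (4−7)(4−1)(4−2)(4−9) = (−3)·3·2·(−5) = 90 ≡ 12, so v_4 = 12^{−1} = 12 (mod 13).
  i = 5 (α = 9): (9−7)(9−1)(9−2)(9−4) = 2·8·7·5 = 560 ≡ 1, so v_5 = 1^{−1} = 1 (mod 13).
  v = [7, 1, 5, 12, 1].
Step 2: syndromes of r = [12, 2, 8, 1, 11] (all sums mod 13).
  S_0 = Σ v_i r_i = 7·12 + 1·2 + 5·8 + 12·1 + 1·11 = 149 ≡ 6.
  S_1 = Σ v_i α_i r_i = 7·7·12 + 1·1·2 + 5·2·8 + 12·4·1 + 1·9·11 = 817 ≡ 11.
  α_i^2 mod 13 = [10, 1, 4, 3, 3].
  S_2 = Σ v_i α_i^2 r_i = 7·10·12 + 1·1·2 + 5·4·8 + 12·3·1 + 1·3·11 = 1071 ≡ 5.
  S = (6, 11, 5) ≠ 0, so r is not a codeword (an error is present).
Step 3: locate the error. For a single error e at position i, S_ℓ = v_i·e·α_i^ℓ, so α_err = S_1/S_0.
  S_0^{−1} = 6^{−1} = 11 (mod 13), so α_err = 11·11 = 121 ≡ 4 = α_4. Error position i = 4.
  Consistency check: S_2/S_1 = 5·6 = 30 ≡ 4 = α_err ✓ (single-error assumption holds).
Step 4: error magnitude e = S_0/v_4 = S_0·∏_{j≠4}(α_4 − α_j) = 6·12 = 72 ≡ 7 (mod 13).
Step 5: correct position 4: c_4 = r_4 − e = 1 − 7 ≡ 7 (mod 13). Hence c = [12, 2, 8, 7, 11].
  Check: interpolating c through the α_i gives m(x) = 9 + 6·x (degree < 2) with m(α_i) = c_i for every i, so c is indeed a codeword.


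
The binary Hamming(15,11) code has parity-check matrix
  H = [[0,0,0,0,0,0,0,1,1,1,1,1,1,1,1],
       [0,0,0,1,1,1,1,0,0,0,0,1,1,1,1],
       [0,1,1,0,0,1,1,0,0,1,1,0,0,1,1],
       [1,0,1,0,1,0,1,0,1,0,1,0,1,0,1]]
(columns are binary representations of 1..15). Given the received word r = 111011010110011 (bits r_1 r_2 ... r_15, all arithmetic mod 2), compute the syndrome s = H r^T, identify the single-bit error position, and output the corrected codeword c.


s = (1, 0, 1, 1)^T, error position = 11, corrected codeword c = 111011010100011

Compute s = H r^T mod 2 one row at a time:
  s_1 = 1 + 0 + 1 + 1 + 0 + 0 + 1 + 1 = 5 ≡ 1 (mod 2).
  s_2 = 0 + 1 + 1 + 0 + 0 + 0 + 1 + 1 = 4 ≡ 0 (mod 2).
  s_3 = 1 + 1 + 1 + 0 + 1 + 1 + 1 + 1 = 7 ≡ 1 (mod 2).
  s_4 = 1 + 1 + 1 + 0 + 0 + 1 + 0 + 1 = 5 ≡ 1 (mod 2).
s = (1, 0, 1, 1)^T — this equals column 11 of H (binary 1011), so error is at position 11.
Correct: flip bit 11 of r = 111011010110011 to get c = 111011010100011.


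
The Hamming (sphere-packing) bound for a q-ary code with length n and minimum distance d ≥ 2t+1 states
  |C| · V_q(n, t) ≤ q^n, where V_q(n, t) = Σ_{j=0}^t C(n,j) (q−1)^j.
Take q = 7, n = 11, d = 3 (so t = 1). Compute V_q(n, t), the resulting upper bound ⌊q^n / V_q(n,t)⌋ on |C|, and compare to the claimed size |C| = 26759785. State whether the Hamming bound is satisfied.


V_q(n, t) = 67, q^n = 1977326743, Hamming bound = 29512339, |C| = 26759785 ≤ bound (satisfied).

Step 1: Compute V_q(n, t) = Σ_{j=0}^1 C(n, j) (q−1)^j.
  j = 0: C(11,0)·(6)^0 = 1·1 = 1.
  j = 1: C(11,1)·(6)^1 = 11·6 = 66.
  V_q(n, t) = 1 + 66 = 67.
Step 2: q^n = 7^11 = 1977326743.
Step 3: Hamming bound ⌊q^n / V_q(n,t)⌋ = ⌊1977326743/67⌋ = 29512339.
Step 4: Compare |C| = 26759785 to 29512339: satisfied.
The claimed |C| lies below the Hamming bound.


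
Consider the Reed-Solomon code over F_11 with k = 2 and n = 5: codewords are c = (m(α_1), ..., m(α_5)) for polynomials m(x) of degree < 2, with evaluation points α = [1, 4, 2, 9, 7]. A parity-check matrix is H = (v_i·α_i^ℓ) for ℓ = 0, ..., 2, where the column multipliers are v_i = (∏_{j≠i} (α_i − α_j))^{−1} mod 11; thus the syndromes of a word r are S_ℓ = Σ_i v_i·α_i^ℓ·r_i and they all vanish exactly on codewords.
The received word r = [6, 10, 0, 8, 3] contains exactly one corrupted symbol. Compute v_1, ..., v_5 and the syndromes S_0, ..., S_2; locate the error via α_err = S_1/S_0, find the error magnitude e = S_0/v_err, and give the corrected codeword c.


S = (5, 1, 9), error at position 4, error magnitude e = 6, c = [6, 10, 0, 2, 3].

Step 1: column multipliers v_i = (∏_{j≠i}(α_i − α_j))^{−1} mod 11.
  i = 1 (α = 1): (1−4)(1−2)(1−9)(1−7) = (−3)·(−1)·(−8)·(−6) = 144 ≡ 1, so v_1 = 1^{−1} = 1 (mod 11).
  i = 2 (α = 4): (4−1)(4−2)(4−9)(4−7) = 3·2·(−5)·(−3) = 90 ≡ 2, so v_2 = 2^{−1} = 6 (mod 11).
  i = 3 (α = 2): (2−1)(2−4)(2−9)(2−7) = 1·(−2)·(−7)·(−5) = −70 ≡ 7, so v_3 = 7^{−1} = 8 (mod 11).
  i = 4 (α = 9): (9−1)(9−4)(9−2)(9−7) = 8·5·7·2 = 560 ≡ 10, so v_4 = 10^{−1} = 10 (mod 11).
  i = 5 (α = 7): (7−1)(7−4)(7−2)(7−9) = 6·3·5·(−2) = −180 ≡ 7, so v_5 = 7^{−1} = 8 (mod 11).
  v = [1, 6, 8, 10, 8].
Step 2: syndromes of r = [6, 10, 0, 8, 3] (all sums mod 11).
  S_0 = Σ v_i r_i = 1·6 + 6·10 + 8·0 + 10·8 + 8·3 = 170 ≡ 5.
  S_1 = Σ v_i α_i r_i = 1·1·6 + 6·4·10 + 8·2·0 + 10·9·8 + 8·7·3 = 1134 ≡ 1.
  α_i^2 mod 11 = [1, 5, 4, 4, 5].
  S_2 = Σ v_i α_i^2 r_i = 1·1·6 + 6·5·10 + 8·4·0 + 10·4·8 + 8·5·3 = 746 ≡ 9.
  S = (5, 1, 9) ≠ 0, so r is not a codeword (an error is present).
Step 3: locate the error. For a single error e at position i, S_ℓ = v_i·e·α_i^ℓ, so α_err = S_1/S_0.
  S_0^{−1} = 5^{−1} = 9 (mod 11), so α_err = 1·9 = 9 ≡ 9 = α_4. Error position i = 4.
  Consistency check: S_2/S_1 = 9·1 = 9 ≡ 9 = α_err ✓ (single-error assumption holds).
Step 4: error magnitude e = S_0/v_4 = S_0·∏_{j≠4}(α_4 − α_j) = 5·10 = 50 ≡ 6 (mod 11).
Step 5: correct position 4: c_4 = r_4 − e = 8 − 6 ≡ 2 (mod 11). Hence c = [6, 10, 0, 2, 3].
  Check: interpolating c through the α_i gives m(x) = 1 + 5·x (degree < 2) with m(α_i) = c_i for every i, so c is indeed a codeword.


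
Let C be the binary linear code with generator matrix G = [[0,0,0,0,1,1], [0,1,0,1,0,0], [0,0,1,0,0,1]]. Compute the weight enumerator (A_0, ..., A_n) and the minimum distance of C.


Weight distribution: A_0 = 1, A_2 = 4, A_4 = 3. Minimum distance d = 2.

Enumerate all 2^3 = 8 messages m ∈ F_2^3.
For each, compute codeword c = mG in F_2^6, then tally its weight.
  m = 000 → c = 000000, weight = 0.
  m = 100 → c = 000011, weight = 2.
  m = 010 → c = 010100, weight = 2.
  m = 110 → c = 010111, weight = 4.
  m = 001 → c = 001001, weight = 2.
  m = 101 → c = 001010, weight = 2.
  m = 011 → c = 011101, weight = 4.
  m = 111 → c = 011110, weight = 4.
Tally weights:
  weight 0: 1 codewords.
  weight 2: 4 codewords.
  weight 4: 3 codewords.
Minimum distance d = smallest w > 0 with A_w > 0 = 2.
Sanity: Σ A_w = 8 = 2^3 = 8 ✓.


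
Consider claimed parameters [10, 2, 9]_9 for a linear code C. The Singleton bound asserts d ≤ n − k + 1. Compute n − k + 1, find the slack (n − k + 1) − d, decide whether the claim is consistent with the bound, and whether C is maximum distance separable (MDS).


Singleton RHS = n − k + 1 = 9, slack = 0, bound satisfied, MDS.

Singleton bound: d ≤ n − k + 1.
Here n = 10, k = 2, so n − k + 1 = 9.
Given d = 9, check d ≤ 9: YES.
Slack = (n − k + 1) − d = 0.
The code is MDS (slack = 0).
Description: the claimed parameters are [10, 2, 9]_9; such a code would be MDS (meets Singleton bound).


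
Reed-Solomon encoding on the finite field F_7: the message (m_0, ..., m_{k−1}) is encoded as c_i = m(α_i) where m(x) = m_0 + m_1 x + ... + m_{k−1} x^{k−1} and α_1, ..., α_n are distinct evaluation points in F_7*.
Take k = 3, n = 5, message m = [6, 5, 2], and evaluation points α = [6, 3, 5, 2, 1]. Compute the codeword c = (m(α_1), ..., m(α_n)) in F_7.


c = [3, 4, 4, 3, 6]

Message polynomial: m(x) = 6 + 5·x + 2·x^2 (mod 7).
For each evaluation point α_i, compute m(α_i) mod 7:
  α_1 = 6: Horner steps 2 → 3 → 3, so m(6) = 3.
  α_2 = 3: Horner steps 2 → 4 → 4, so m(3) = 4.
  α_3 = 5: Horner steps 2 → 1 → 4, so m(5) = 4.
  α_4 = 2: Horner steps 2 → 2 → 3, so m(2) = 3.
  α_5 = 1: Horner steps 2 → 0 → 6, so m(1) = 6.
Codeword c = [3, 4, 4, 3, 6] ∈ F_7^5.


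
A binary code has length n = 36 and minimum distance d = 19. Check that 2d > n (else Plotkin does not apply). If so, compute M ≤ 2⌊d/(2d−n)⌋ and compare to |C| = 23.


Plotkin bound M ≤ 18; given |C| = 23 > bound (violated).

Check applicability: 2d = 38, n = 36.
2d − n = 2 > 0, so Plotkin applies.
Compute d/(2d−n) = 19/2 ≈ 9.5000.
⌊d/(2d−n)⌋ = 9.
Plotkin bound: M ≤ 2·9 = 18.
Given |C| = 23, check: VIOLATED.
This |C| is above the Plotkin bound, so no binary code with n = 36, d = 19 and 23 codewords exists.


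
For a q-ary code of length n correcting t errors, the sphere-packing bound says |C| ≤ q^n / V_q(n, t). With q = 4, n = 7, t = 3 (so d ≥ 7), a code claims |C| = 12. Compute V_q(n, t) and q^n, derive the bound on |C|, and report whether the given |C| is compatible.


V_q(n, t) = 1156, q^n = 16384, Hamming bound = 14, |C| = 12 ≤ bound (satisfied).

Step 1: Compute V_q(n, t) = Σ_{j=0}^3 C(n, j) (q−1)^j.
  j = 0: C(7,0)·(3)^0 = 1·1 = 1.
  j = 1: C(7,1)·(3)^1 = 7·3 = 21.
  j = 2: C(7,2)·(3)^2 = 21·9 = 189.
  j = 3: C(7,3)·(3)^3 = 35·27 = 945.
  V_q(n, t) = 1 + 21 + 189 + 945 = 1156.
Step 2: q^n = 4^7 = 16384.
Step 3: Hamming bound ⌊q^n / V_q(n,t)⌋ = ⌊16384/1156⌋ = 14.
Step 4: Compare |C| = 12 to 14: satisfied.
The claimed |C| lies below the Hamming bound.


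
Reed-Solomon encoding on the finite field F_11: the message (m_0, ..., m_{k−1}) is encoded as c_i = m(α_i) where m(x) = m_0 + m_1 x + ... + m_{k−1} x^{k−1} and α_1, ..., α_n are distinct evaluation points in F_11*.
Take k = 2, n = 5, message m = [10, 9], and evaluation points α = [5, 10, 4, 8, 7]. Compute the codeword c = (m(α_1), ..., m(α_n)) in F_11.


c = [0, 1, 2, 5, 7]

Message polynomial: m(x) = 10 + 9·x (mod 11).
For each evaluation point α_i, compute m(α_i) mod 11:
  α_1 = 5: Horner steps 9 → 0, so m(5) = 0.
  α_2 = 10: Horner steps 9 → 1, so m(10) = 1.
  α_3 = 4: Horner steps 9 → 2, so m(4) = 2.
  α_4 = 8: Horner steps 9 → 5, so m(8) = 5.
  α_5 = 7: Horner steps 9 → 7, so m(7) = 7.
Codeword c = [0, 1, 2, 5, 7] ∈ F_11^5.


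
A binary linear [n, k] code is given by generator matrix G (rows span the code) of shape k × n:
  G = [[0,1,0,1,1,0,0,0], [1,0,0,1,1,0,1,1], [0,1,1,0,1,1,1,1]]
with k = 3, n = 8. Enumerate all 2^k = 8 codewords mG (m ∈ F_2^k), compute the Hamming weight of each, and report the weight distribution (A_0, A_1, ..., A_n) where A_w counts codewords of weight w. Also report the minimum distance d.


Weight distribution: A_0 = 1, A_3 = 1, A_4 = 2, A_5 = 3, A_6 = 1. Minimum distance d = 3.

Enumerate all 2^3 = 8 messages m ∈ F_2^3.
For each, compute codeword c = mG in F_2^8, then tally its weight.
  m = 000 → c = 00000000, weight = 0.
  m = 100 → c = 01011000, weight = 3.
  m = 010 → c = 10011011, weight = 5.
  m = 110 → c = 11000011, weight = 4.
  m = 001 → c = 01101111, weight = 6.
  m = 101 → c = 00110111, weight = 5.
  m = 011 → c = 11110100, weight = 5.
  m = 111 → c = 10101100, weight = 4.
Tally weights:
  weight 0: 1 codewords.
  weight 3: 1 codewords.
  weight 4: 2 codewords.
  weight 5: 3 codewords.
  weight 6: 1 codewords.
Minimum distance d = smallest w > 0 with A_w > 0 = 3.
Sanity: Σ A_w = 8 = 2^3 = 8 ✓.


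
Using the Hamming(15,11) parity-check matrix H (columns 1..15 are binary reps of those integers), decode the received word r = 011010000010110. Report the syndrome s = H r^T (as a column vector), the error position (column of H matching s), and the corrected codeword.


s = (1, 1, 0, 0)^T, error position = 12, corrected codeword c = 011010000011110

Compute s = H r^T mod 2 one row at a time:
  s_1 = 0 + 0 + 0 + 1 + 0 + 1 + 1 + 0 = 3 ≡ 1 (mod 2).
  s_2 = 0 + 1 + 0 + 0 + 0 + 1 + 1 + 0 = 3 ≡ 1 (mod 2).
  s_3 = 1 + 1 + 0 + 0 + 0 + 1 + 1 + 0 = 4 ≡ 0 (mod 2).
  s_4 = 0 + 1 + 1 + 0 + 0 + 1 + 1 + 0 = 4 ≡ 0 (mod 2).
s = (1, 1, 0, 0)^T — this equals column 12 of H (binary 1100), so error is at position 12.
Correct: flip bit 12 of r = 011010000010110 to get c = 011010000011110.


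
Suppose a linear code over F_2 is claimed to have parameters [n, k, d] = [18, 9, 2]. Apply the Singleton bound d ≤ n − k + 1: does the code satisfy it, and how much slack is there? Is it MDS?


Singleton RHS = n − k + 1 = 10, slack = 8, bound satisfied, not MDS.

Singleton bound: d ≤ n − k + 1.
Here n = 18, k = 9, so n − k + 1 = 10.
Given d = 2, check d ≤ 10: YES.
Slack = (n − k + 1) − d = 8.
The code is NOT MDS (slack = 8 > 0).
Description: the claimed parameters are [18, 9, 2]_2; such a code would be non-MDS.


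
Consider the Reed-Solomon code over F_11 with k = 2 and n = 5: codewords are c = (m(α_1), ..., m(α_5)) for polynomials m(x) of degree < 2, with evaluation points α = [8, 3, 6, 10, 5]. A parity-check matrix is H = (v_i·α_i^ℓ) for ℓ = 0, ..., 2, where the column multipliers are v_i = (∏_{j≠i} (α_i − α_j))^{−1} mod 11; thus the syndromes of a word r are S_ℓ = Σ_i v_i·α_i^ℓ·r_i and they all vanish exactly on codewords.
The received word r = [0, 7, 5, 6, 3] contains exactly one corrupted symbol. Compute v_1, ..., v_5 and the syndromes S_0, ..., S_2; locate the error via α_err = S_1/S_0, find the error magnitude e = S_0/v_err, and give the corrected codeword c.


S = (4, 9, 1), error at position 5, error magnitude e = 1, c = [0, 7, 5, 6, 2].

Step 1: column multipliers v_i = (∏_{j≠i}(α_i − α_j))^{−1} mod 11.
  i = 1 (α = 8): (8−3)(8−6)(8−10)(8−5) = 5·2·(−2)·3 = −60 ≡ 6, so v_1 = 6^{−1} = 2 (mod 11).
  i = 2 (α = 3): (3−8)(3−6)(3−10)(3−5) = (−5)·(−3)·(−7)·(−2) = 210 ≡ 1, so v_2 = 1^{−1} = 1 (mod 11).
  i = 3 (α = 6): (6−8)(6−3)(6−10)(6−5) = (−2)·3·(−4)·1 = 24 ≡ 2, so v_3 = 2^{−1} = 6 (mod 11).
  i = 4 (α = 10): (10−8)(10−3)(10−6)(10−5) = 2·7·4·5 = 280 ≡ 5, so v_4 = 5^{−1} = 9 (mod 11).
  i = 5 (α = 5): (5−8)(5−3)(5−6)(5−10) = (−3)·2·(−1)·(−5) = −30 ≡ 3, so v_5 = 3^{−1} = 4 (mod 11).
  v = [2, 1, 6, 9, 4].
Step 2: syndromes of r = [0, 7, 5, 6, 3] (all sums mod 11).
  S_0 = Σ v_i r_i = 2·0 + 1·7 + 6·5 + 9·6 + 4·3 = 103 ≡ 4.
  S_1 = Σ v_i α_i r_i = 2·8·0 + 1·3·7 + 6·6·5 + 9·10·6 + 4·5·3 = 801 ≡ 9.
  α_i^2 mod 11 = [9, 9, 3, 1, 3].
  S_2 = Σ v_i α_i^2 r_i = 2·9·0 + 1·9·7 + 6·3·5 + 9·1·6 + 4·3·3 = 243 ≡ 1.
  S = (4, 9, 1) ≠ 0, so r is not a codeword (an error is present).
Step 3: locate the error. For a single error e at position i, S_ℓ = v_i·e·α_i^ℓ, so α_err = S_1/S_0.
  S_0^{−1} = 4^{−1} = 3 (mod 11), so α_err = 9·3 = 27 ≡ 5 = α_5. Error position i = 5.
  Consistency check: S_2/S_1 = 1·5 = 5 ≡ 5 = α_err ✓ (single-error assumption holds).
Step 4: error magnitude e = S_0/v_5 = S_0·∏_{j≠5}(α_5 − α_j) = 4·3 = 12 ≡ 1 (mod 11).
Step 5: correct position 5: c_5 = r_5 − e = 3 − 1 ≡ 2 (mod 11). Hence c = [0, 7, 5, 6, 2].
  Check: interpolating c through the α_i gives m(x) = 9 + 3·x (degree < 2) with m(α_i) = c_i for every i, so c is indeed a codeword.


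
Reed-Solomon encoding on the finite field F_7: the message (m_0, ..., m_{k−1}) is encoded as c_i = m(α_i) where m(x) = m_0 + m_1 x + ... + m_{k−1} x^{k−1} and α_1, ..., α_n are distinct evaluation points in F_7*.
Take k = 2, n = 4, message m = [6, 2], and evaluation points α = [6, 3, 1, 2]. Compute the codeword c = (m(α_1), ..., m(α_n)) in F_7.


c = [4, 5, 1, 3]

Message polynomial: m(x) = 6 + 2·x (mod 7).
For each evaluation point α_i, compute m(α_i) mod 7:
  α_1 = 6: Horner steps 2 → 4, so m(6) = 4.
  α_2 = 3: Horner steps 2 → 5, so m(3) = 5.
  α_3 = 1: Horner steps 2 → 1, so m(1) = 1.
  α_4 = 2: Horner steps 2 → 3, so m(2) = 3.
Codeword c = [4, 5, 1, 3] ∈ F_7^4.


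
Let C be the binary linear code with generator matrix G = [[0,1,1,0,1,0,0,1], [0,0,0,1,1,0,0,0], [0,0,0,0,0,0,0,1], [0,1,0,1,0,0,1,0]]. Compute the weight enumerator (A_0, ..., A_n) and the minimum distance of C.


Weight distribution: A_0 = 1, A_1 = 1, A_2 = 2, A_3 = 6, A_4 = 5, A_5 = 1. Minimum distance d = 1.

Enumerate all 2^4 = 16 messages m ∈ F_2^4.
For each, compute codeword c = mG in F_2^8, then tally its weight.
  m = 0000 → c = 00000000, weight = 0.
  m = 1000 → c = 01101001, weight = 4.
  m = 0100 → c = 00011000, weight = 2.
  m = 1100 → c = 01110001, weight = 4.
  m = 0010 → c = 00000001, weight = 1.
  m = 1010 → c = 01101000, weight = 3.
  m = 0110 → c = 00011001, weight = 3.
  m = 1110 → c = 01110000, weight = 3.
  m = 0001 → c = 01010010, weight = 3.
  m = 1001 → c = 00111011, weight = 5.
  m = 0101 → c = 01001010, weight = 3.
  m = 1101 → c = 00100011, weight = 3.
  m = 0011 → c = 01010011, weight = 4.
  m = 1011 → c = 00111010, weight = 4.
  m = 0111 → c = 01001011, weight = 4.
  m = 1111 → c = 00100010, weight = 2.
Tally weights:
  weight 0: 1 codewords.
  weight 1: 1 codewords.
  weight 2: 2 codewords.
  weight 3: 6 codewords.
  weight 4: 5 codewords.
  weight 5: 1 codewords.
Minimum distance d = smallest w > 0 with A_w > 0 = 1.
Sanity: Σ A_w = 16 = 2^4 = 16 ✓.


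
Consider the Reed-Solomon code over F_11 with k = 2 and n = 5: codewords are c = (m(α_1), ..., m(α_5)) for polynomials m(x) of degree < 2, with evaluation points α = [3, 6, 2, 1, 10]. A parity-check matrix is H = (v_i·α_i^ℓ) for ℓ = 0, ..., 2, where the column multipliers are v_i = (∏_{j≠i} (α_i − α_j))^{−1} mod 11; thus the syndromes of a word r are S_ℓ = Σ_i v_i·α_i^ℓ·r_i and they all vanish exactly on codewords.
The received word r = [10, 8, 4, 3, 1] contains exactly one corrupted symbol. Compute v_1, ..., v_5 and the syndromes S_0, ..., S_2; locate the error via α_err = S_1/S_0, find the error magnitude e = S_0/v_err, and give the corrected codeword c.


S = (3, 9, 5), error at position 1, error magnitude e = 5, c = [5, 8, 4, 3, 1].

Step 1: column multipliers v_i = (∏_{j≠i}(α_i − α_j))^{−1} mod 11.
  i = 1 (α = 3): (3−6)(3−2)(3−1)(3−10) = (−3)·1·2·(−7) = 42 ≡ 9, so v_1 = 9^{−1} = 5 (mod 11).
  i = 2 (α = 6): (6−3)(6−2)(6−1)(6−10) = 3·4·5·(−4) = −240 ≡ 2, so v_2 = 2^{−1} = 6 (mod 11).
  i = 3 (α = 2): (2−3)(2−6)(2−1)(2−10) = (−1)·(−4)·1·(−8) = −32 ≡ 1, so v_3 = 1^{−1} = 1 (mod 11).
  i = 4 (α = 1): (1−3)(1−6)(1−2)(1−10) = (−2)·(−5)·(−1)·(−9) = 90 ≡ 2, so v_4 = 2^{−1} = 6 (mod 11).
  i = 5 (α = 10): (10−3)(10−6)(10−2)(10−1) = 7·4·8·9 = 2016 ≡ 3, so v_5 = 3^{−1} = 4 (mod 11).
  v = [5, 6, 1, 6, 4].
Step 2: syndromes of r = [10, 8, 4, 3, 1] (all sums mod 11).
  S_0 = Σ v_i r_i = 5·10 + 6·8 + 1·4 + 6·3 + 4·1 = 124 ≡ 3.
  S_1 = Σ v_i α_i r_i = 5·3·10 + 6·6·8 + 1·2·4 + 6·1·3 + 4·10·1 = 504 ≡ 9.
  α_i^2 mod 11 = [9, 3, 4, 1, 1].
  S_2 = Σ v_i α_i^2 r_i = 5·9·10 + 6·3·8 + 1·4·4 + 6·1·3 + 4·1·1 = 632 ≡ 5.
  S = (3, 9, 5) ≠ 0, so r is not a codeword (an error is present).
Step 3: locate the error. For a single error e at position i, S_ℓ = v_i·e·α_i^ℓ, so α_err = S_1/S_0.
  S_0^{−1} = 3^{−1} = 4 (mod 11), so α_err = 9·4 = 36 ≡ 3 = α_1. Error position i = 1.
  Consistency check: S_2/S_1 = 5·5 = 25 ≡ 3 = α_err ✓ (single-error assumption holds).
Step 4: error magnitude e = S_0/v_1 = S_0·∏_{j≠1}(α_1 − α_j) = 3·9 = 27 ≡ 5 (mod 11).
Step 5: correct position 1: c_1 = r_1 − e = 10 − 5 ≡ 5 (mod 11). Hence c = [5, 8, 4, 3, 1].
  Check: interpolating c through the α_i gives m(x) = 2 + 1·x (degree < 2) with m(α_i) = c_i for every i, so c is indeed a codeword.


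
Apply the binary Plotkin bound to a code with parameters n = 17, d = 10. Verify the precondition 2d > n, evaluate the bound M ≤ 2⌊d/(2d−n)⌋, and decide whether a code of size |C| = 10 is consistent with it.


Plotkin bound M ≤ 6; given |C| = 10 > bound (violated).

Check applicability: 2d = 20, n = 17.
2d − n = 3 > 0, so Plotkin applies.
Compute d/(2d−n) = 10/3 ≈ 3.3333.
⌊d/(2d−n)⌋ = 3.
Plotkin bound: M ≤ 2·3 = 6.
Given |C| = 10, check: VIOLATED.
This |C| is above the Plotkin bound, so no binary code with n = 17, d = 10 and 10 codewords exists.


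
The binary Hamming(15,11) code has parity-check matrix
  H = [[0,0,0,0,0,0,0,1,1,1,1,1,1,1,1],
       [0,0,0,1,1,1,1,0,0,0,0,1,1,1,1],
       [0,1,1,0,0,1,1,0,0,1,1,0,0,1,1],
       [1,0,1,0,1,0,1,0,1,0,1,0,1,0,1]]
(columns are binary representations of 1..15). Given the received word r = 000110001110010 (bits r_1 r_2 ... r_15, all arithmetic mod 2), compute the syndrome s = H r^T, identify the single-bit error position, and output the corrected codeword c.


s = (0, 1, 1, 1)^T, error position = 7, corrected codeword c = 000110101110010

Compute s = H r^T mod 2 one row at a time:
  s_1 = 0 + 1 + 1 + 1 + 0 + 0 + 1 + 0 = 4 ≡ 0 (mod 2).
  s_2 = 1 + 1 + 0 + 0 + 0 + 0 + 1 + 0 = 3 ≡ 1 (mod 2).
  s_3 = 0 + 0 + 0 + 0 + 1 + 1 + 1 + 0 = 3 ≡ 1 (mod 2).
  s_4 = 0 + 0 + 1 + 0 + 1 + 1 + 0 + 0 = 3 ≡ 1 (mod 2).
s = (0, 1, 1, 1)^T — this equals column 7 of H (binary 0111), so error is at position 7.
Correct: flip bit 7 of r = 000110001110010 to get c = 000110101110010.


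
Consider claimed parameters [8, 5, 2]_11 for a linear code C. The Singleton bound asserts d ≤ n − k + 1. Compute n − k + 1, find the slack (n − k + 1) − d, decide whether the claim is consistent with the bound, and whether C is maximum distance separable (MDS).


Singleton RHS = n − k + 1 = 4, slack = 2, bound satisfied, not MDS.

Singleton bound: d ≤ n − k + 1.
Here n = 8, k = 5, so n − k + 1 = 4.
Given d = 2, check d ≤ 4: YES.
Slack = (n − k + 1) − d = 2.
The code is NOT MDS (slack = 2 > 0).
Description: the claimed parameters are [8, 5, 2]_11; such a code would be non-MDS.


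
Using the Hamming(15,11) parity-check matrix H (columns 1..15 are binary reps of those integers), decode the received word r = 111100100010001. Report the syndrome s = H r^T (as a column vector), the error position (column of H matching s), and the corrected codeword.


s = (0, 1, 1, 1)^T, error position = 7, corrected codeword c = 111100000010001

Compute s = H r^T mod 2 one row at a time:
  s_1 = 0 + 0 + 0 + 1 + 0 + 0 + 0 + 1 = 2 ≡ 0 (mod 2).
  s_2 = 1 + 0 + 0 + 1 + 0 + 0 + 0 + 1 = 3 ≡ 1 (mod 2).
  s_3 = 1 + 1 + 0 + 1 + 0 + 1 + 0 + 1 = 5 ≡ 1 (mod 2).
  s_4 = 1 + 1 + 0 + 1 + 0 + 1 + 0 + 1 = 5 ≡ 1 (mod 2).
s = (0, 1, 1, 1)^T — this equals column 7 of H (binary 0111), so error is at position 7.
Correct: flip bit 7 of r = 111100100010001 to get c = 111100000010001.


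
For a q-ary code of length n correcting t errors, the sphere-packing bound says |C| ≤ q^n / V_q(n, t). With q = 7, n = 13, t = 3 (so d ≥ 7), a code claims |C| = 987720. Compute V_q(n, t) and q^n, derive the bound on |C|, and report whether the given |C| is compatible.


V_q(n, t) = 64663, q^n = 96889010407, Hamming bound = 1498368, |C| = 987720 ≤ bound (satisfied).

Step 1: Compute V_q(n, t) = Σ_{j=0}^3 C(n, j) (q−1)^j.
  j = 0: C(13,0)·(6)^0 = 1·1 = 1.
  j = 1: C(13,1)·(6)^1 = 13·6 = 78.
  j = 2: C(13,2)·(6)^2 = 78·36 = 2808.
  j = 3: C(13,3)·(6)^3 = 286·216 = 61776.
  V_q(n, t) = 1 + 78 + 2808 + 61776 = 64663.
Step 2: q^n = 7^13 = 96889010407.
Step 3: Hamming bound ⌊q^n / V_q(n,t)⌋ = ⌊96889010407/64663⌋ = 1498368.
Step 4: Compare |C| = 987720 to 1498368: satisfied.
The claimed |C| lies below the Hamming bound.


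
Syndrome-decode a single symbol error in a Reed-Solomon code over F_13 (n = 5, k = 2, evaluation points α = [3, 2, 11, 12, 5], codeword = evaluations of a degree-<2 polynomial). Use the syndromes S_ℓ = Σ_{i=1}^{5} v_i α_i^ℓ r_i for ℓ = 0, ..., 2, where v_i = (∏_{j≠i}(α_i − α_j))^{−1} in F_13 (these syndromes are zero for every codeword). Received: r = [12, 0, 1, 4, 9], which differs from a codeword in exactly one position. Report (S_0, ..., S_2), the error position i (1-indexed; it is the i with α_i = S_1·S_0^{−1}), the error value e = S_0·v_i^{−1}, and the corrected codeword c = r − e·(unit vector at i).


S = (4, 12, 10), error at position 1, error magnitude e = 9, c = [3, 0, 1, 4, 9].

Step 1: column multipliers v_i = (∏_{j≠i}(α_i − α_j))^{−1} mod 13.
  i = 1 (α = 3): (3−2)(3−11)(3−12)(3−5) = 1·(−8)·(−9)·(−2) = −144 ≡ 12, so v_1 = 12^{−1} = 12 (mod 13).
  i = 2 (α = 2): (2−3)(2−11)(2−12)(2−5) = (−1)·(−9)·(−10)·(−3) = 270 ≡ 10, so v_2 = 10^{−1} = 4 (mod 13).
  i = 3 (α = 11): (11−3)(11−2)(11−12)(11−5) = 8·9·(−1)·6 = −432 ≡ 10, so v_3 = 10^{−1} = 4 (mod 13).
  i = 4 (α = 12): (12−3)(12−2)(12−11)(12−5) = 9·10·1·7 = 630 ≡ 6, so v_4 = 6^{−1} = 11 (mod 13).
  i = 5 (α = 5): (5−3)(5−2)(5−11)(5−12) = 2·3·(−6)·(−7) = 252 ≡ 5, so v_5 = 5^{−1} = 8 (mod 13).
  v = [12, 4, 4, 11, 8].
Step 2: syndromes of r = [12, 0, 1, 4, 9] (all sums mod 13).
  S_0 = Σ v_i r_i = 12·12 + 4·0 + 4·1 + 11·4 + 8·9 = 264 ≡ 4.
  S_1 = Σ v_i α_i r_i = 12·3·12 + 4·2·0 + 4·11·1 + 11·12·4 + 8·5·9 = 1364 ≡ 12.
  α_i^2 mod 13 = [9, 4, 4, 1, 12].
  S_2 = Σ v_i α_i^2 r_i = 12·9·12 + 4·4·0 + 4·4·1 + 11·1·4 + 8·12·9 = 2220 ≡ 10.
  S = (4, 12, 10) ≠ 0, so r is not a codeword (an error is present).
Step 3: locate the error. For a single error e at position i, S_ℓ = v_i·e·α_i^ℓ, so α_err = S_1/S_0.
  S_0^{−1} = 4^{−1} = 10 (mod 13), so α_err = 12·10 = 120 ≡ 3 = α_1. Error position i = 1.
  Consistency check: S_2/S_1 = 10·12 = 120 ≡ 3 = α_err ✓ (single-error assumption holds).
Step 4: error magnitude e = S_0/v_1 = S_0·∏_{j≠1}(α_1 − α_j) = 4·12 = 48 ≡ 9 (mod 13).
Step 5: correct position 1: c_1 = r_1 − e = 12 − 9 ≡ 3 (mod 13). Hence c = [3, 0, 1, 4, 9].
  Check: interpolating c through the α_i gives m(x) = 7 + 3·x (degree < 2) with m(α_i) = c_i for every i, so c is indeed a codeword.


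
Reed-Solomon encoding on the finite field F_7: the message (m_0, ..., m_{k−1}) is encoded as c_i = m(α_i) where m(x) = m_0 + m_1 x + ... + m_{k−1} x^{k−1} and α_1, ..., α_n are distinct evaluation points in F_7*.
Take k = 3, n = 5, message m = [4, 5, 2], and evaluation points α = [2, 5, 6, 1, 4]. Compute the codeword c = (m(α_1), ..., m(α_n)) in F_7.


c = [1, 2, 1, 4, 0]

Message polynomial: m(x) = 4 + 5·x + 2·x^2 (mod 7).
For each evaluation point α_i, compute m(α_i) mod 7:
  α_1 = 2: Horner steps 2 → 2 → 1, so m(2) = 1.
  α_2 = 5: Horner steps 2 → 1 → 2, so m(5) = 2.
  α_3 = 6: Horner steps 2 → 3 → 1, so m(6) = 1.
  α_4 = 1: Horner steps 2 → 0 → 4, so m(1) = 4.
  α_5 = 4: Horner steps 2 → 6 → 0, so m(4) = 0.
Codeword c = [1, 2, 1, 4, 0] ∈ F_7^5.


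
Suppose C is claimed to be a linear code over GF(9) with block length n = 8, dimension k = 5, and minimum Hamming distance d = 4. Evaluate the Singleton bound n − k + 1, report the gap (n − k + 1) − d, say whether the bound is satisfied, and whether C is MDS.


Singleton RHS = n − k + 1 = 4, slack = 0, bound satisfied, MDS.

Singleton bound: d ≤ n − k + 1.
Here n = 8, k = 5, so n − k + 1 = 4.
Given d = 4, check d ≤ 4: YES.
Slack = (n − k + 1) − d = 0.
The code is MDS (slack = 0).
Description: the claimed parameters are [8, 5, 4]_9; such a code would be MDS (meets Singleton bound).


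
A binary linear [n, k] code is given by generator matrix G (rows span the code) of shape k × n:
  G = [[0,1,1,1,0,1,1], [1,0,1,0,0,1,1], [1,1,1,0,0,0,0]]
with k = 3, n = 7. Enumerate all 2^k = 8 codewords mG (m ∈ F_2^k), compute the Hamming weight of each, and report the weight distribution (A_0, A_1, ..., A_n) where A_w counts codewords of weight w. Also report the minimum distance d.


Weight distribution: A_0 = 1, A_2 = 1, A_3 = 3, A_4 = 2, A_5 = 1. Minimum distance d = 2.

Enumerate all 2^3 = 8 messages m ∈ F_2^3.
For each, compute codeword c = mG in F_2^7, then tally its weight.
  m = 000 → c = 0000000, weight = 0.
  m = 100 → c = 0111011, weight = 5.
  m = 010 → c = 1010011, weight = 4.
  m = 110 → c = 1101000, weight = 3.
  m = 001 → c = 1110000, weight = 3.
  m = 101 → c = 1001011, weight = 4.
  m = 011 → c = 0100011, weight = 3.
  m = 111 → c = 0011000, weight = 2.
Tally weights:
  weight 0: 1 codewords.
  weight 2: 1 codewords.
  weight 3: 3 codewords.
  weight 4: 2 codewords.
  weight 5: 1 codewords.
Minimum distance d = smallest w > 0 with A_w > 0 = 2.
Sanity: Σ A_w = 8 = 2^3 = 8 ✓.


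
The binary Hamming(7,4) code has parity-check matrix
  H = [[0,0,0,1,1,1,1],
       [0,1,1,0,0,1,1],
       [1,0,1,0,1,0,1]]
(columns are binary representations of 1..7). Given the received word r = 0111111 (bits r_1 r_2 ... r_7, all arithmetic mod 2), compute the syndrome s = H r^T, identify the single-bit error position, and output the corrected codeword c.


s = (0, 0, 1)^T, error position = 1, corrected codeword c = 1111111

Compute s = H r^T mod 2 one row at a time:
  s_1 = 1 + 1 + 1 + 1 = 4 ≡ 0 (mod 2).
  s_2 = 1 + 1 + 1 + 1 = 4 ≡ 0 (mod 2).
  s_3 = 0 + 1 + 1 + 1 = 3 ≡ 1 (mod 2).
s = (0, 0, 1)^T — this equals column 1 of H (binary 001), so error is at position 1.
Correct: flip bit 1 of r = 0111111 to get c = 1111111.


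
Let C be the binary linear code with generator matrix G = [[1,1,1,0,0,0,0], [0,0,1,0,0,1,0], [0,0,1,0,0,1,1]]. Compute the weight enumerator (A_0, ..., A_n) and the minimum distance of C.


Weight distribution: A_0 = 1, A_1 = 1, A_2 = 1, A_3 = 3, A_4 = 2. Minimum distance d = 1.

Enumerate all 2^3 = 8 messages m ∈ F_2^3.
For each, compute codeword c = mG in F_2^7, then tally its weight.
  m = 000 → c = 0000000, weight = 0.
  m = 100 → c = 1110000, weight = 3.
  m = 010 → c = 0010010, weight = 2.
  m = 110 → c = 1100010, weight = 3.
  m = 001 → c = 0010011, weight = 3.
  m = 101 → c = 1100011, weight = 4.
  m = 011 → c = 0000001, weight = 1.
  m = 111 → c = 1110001, weight = 4.
Tally weights:
  weight 0: 1 codewords.
  weight 1: 1 codewords.
  weight 2: 1 codewords.
  weight 3: 3 codewords.
  weight 4: 2 codewords.
Minimum distance d = smallest w > 0 with A_w > 0 = 1.
Sanity: Σ A_w = 8 = 2^3 = 8 ✓.


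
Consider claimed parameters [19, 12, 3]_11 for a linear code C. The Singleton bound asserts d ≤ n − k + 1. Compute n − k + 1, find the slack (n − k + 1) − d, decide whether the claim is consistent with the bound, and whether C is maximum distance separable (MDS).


Singleton RHS = n − k + 1 = 8, slack = 5, bound satisfied, not MDS.

Singleton bound: d ≤ n − k + 1.
Here n = 19, k = 12, so n − k + 1 = 8.
Given d = 3, check d ≤ 8: YES.
Slack = (n − k + 1) − d = 5.
The code is NOT MDS (slack = 5 > 0).
Description: the claimed parameters are [19, 12, 3]_11; such a code would be non-MDS.


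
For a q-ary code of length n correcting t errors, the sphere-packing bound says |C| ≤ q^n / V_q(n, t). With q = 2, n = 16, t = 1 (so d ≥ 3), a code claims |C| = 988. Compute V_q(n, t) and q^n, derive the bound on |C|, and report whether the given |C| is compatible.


V_q(n, t) = 17, q^n = 65536, Hamming bound = 3855, |C| = 988 ≤ bound (satisfied).

Step 1: Compute V_q(n, t) = Σ_{j=0}^1 C(n, j) (q−1)^j.
  j = 0: C(16,0)·(1)^0 = 1·1 = 1.
  j = 1: C(16,1)·(1)^1 = 16·1 = 16.
  V_q(n, t) = 1 + 16 = 17.
Step 2: q^n = 2^16 = 65536.
Step 3: Hamming bound ⌊q^n / V_q(n,t)⌋ = ⌊65536/17⌋ = 3855.
Step 4: Compare |C| = 988 to 3855: satisfied.
The claimed |C| lies below the Hamming bound.


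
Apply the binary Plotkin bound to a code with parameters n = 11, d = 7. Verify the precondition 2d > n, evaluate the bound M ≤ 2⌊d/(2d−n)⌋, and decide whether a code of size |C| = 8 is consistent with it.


Plotkin bound M ≤ 4; given |C| = 8 > bound (violated).

Check applicability: 2d = 14, n = 11.
2d − n = 3 > 0, so Plotkin applies.
Compute d/(2d−n) = 7/3 ≈ 2.3333.
⌊d/(2d−n)⌋ = 2.
Plotkin bound: M ≤ 2·2 = 4.
Given |C| = 8, check: VIOLATED.
This |C| is above the Plotkin bound, so no binary code with n = 11, d = 7 and 8 codewords exists.


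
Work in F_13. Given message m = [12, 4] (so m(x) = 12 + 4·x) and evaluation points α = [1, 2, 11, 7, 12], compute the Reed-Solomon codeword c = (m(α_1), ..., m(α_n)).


c = [3, 7, 4, 1, 8]

Message polynomial: m(x) = 12 + 4·x (mod 13).
For each evaluation point α_i, compute m(α_i) mod 13:
  α_1 = 1: Horner steps 4 → 3, so m(1) = 3.
  α_2 = 2: Horner steps 4 → 7, so m(2) = 7.
  α_3 = 11: Horner steps 4 → 4, so m(11) = 4.
  α_4 = 7: Horner steps 4 → 1, so m(7) = 1.
  α_5 = 12: Horner steps 4 → 8, so m(12) = 8.
Codeword c = [3, 7, 4, 1, 8] ∈ F_13^5.


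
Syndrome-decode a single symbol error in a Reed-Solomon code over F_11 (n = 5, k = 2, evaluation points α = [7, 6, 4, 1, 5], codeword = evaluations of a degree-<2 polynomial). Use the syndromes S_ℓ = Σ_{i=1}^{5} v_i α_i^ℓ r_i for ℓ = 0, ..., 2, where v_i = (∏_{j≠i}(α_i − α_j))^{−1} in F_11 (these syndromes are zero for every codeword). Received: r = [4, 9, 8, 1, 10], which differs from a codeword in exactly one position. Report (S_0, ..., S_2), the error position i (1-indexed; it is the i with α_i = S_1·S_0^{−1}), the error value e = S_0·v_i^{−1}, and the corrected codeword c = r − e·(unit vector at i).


S = (5, 3, 4), error at position 5, error magnitude e = 7, c = [4, 9, 8, 1, 3].

Step 1: column multipliers v_i = (∏_{j≠i}(α_i − α_j))^{−1} mod 11.
  i = 1 (α = 7): (7−6)(7−4)(7−1)(7−5) = 1·3·6·2 = 36 ≡ 3, so v_1 = 3^{−1} = 4 (mod 11).
  i = 2 (α = 6): (6−7)(6−4)(6−1)(6−5) = (−1)·2·5·1 = −10 ≡ 1, so v_2 = 1^{−1} = 1 (mod 11).
  i = 3 (α = 4): (4−7)(4−6)(4−1)(4−5) = (−3)·(−2)·3·(−1) = −18 ≡ 4, so v_3 = 4^{−1} = 3 (mod 11).
  i = 4 (α = 1): (1−7)(1−6)(1−4)(1−5) = (−6)·(−5)·(−3)·(−4) = 360 ≡ 8, so v_4 = 8^{−1} = 7 (mod 11).
  i = 5 (α = 5): (5−7)(5−6)(5−4)(5−1) = (−2)·(−1)·1·4 = 8 ≡ 8, so v_5 = 8^{−1} = 7 (mod 11).
  v = [4, 1, 3, 7, 7].
Step 2: syndromes of r = [4, 9, 8, 1, 10] (all sums mod 11).
  S_0 = Σ v_i r_i = 4·4 + 1·9 + 3·8 + 7·1 + 7·10 = 126 ≡ 5.
  S_1 = Σ v_i α_i r_i = 4·7·4 + 1·6·9 + 3·4·8 + 7·1·1 + 7·5·10 = 619 ≡ 3.
  α_i^2 mod 11 = [5, 3, 5, 1, 3].
  S_2 = Σ v_i α_i^2 r_i = 4·5·4 + 1·3·9 + 3·5·8 + 7·1·1 + 7·3·10 = 444 ≡ 4.
  S = (5, 3, 4) ≠ 0, so r is not a codeword (an error is present).
Step 3: locate the error. For a single error e at position i, S_ℓ = v_i·e·α_i^ℓ, so α_err = S_1/S_0.
  S_0^{−1} = 5^{−1} = 9 (mod 11), so α_err = 3·9 = 27 ≡ 5 = α_5. Error position i = 5.
  Consistency check: S_2/S_1 = 4·4 = 16 ≡ 5 = α_err ✓ (single-error assumption holds).
Step 4: error magnitude e = S_0/v_5 = S_0·∏_{j≠5}(α_5 − α_j) = 5·8 = 40 ≡ 7 (mod 11).
Step 5: correct position 5: c_5 = r_5 − e = 10 − 7 ≡ 3 (mod 11). Hence c = [4, 9, 8, 1, 3].
  Check: interpolating c through the α_i gives m(x) = 6 + 6·x (degree < 2) with m(α_i) = c_i for every i, so c is indeed a codeword.


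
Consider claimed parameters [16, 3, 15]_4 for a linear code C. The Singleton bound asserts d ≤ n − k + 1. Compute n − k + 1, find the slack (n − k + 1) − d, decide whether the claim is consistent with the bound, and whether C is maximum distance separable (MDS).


Singleton RHS = n − k + 1 = 14, slack = -1, bound violated (no such code; not MDS).

Singleton bound: d ≤ n − k + 1.
Here n = 16, k = 3, so n − k + 1 = 14.
Given d = 15, check d ≤ 14: NO.
Slack = (n − k + 1) − d = -1.
The slack is negative: d = 15 exceeds n − k + 1 = 14 by 1, so the Singleton bound is violated and no linear [16, 3, 15]_4 code can exist. In particular it is not MDS (MDS requires d = n − k + 1 exactly).
Description: the claimed parameters are [16, 3, 15]_4; such a code would be impossible (violates the Singleton bound).


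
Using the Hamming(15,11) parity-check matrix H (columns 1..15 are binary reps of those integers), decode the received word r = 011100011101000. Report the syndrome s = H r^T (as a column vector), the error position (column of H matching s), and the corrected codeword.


s = (0, 0, 1, 0)^T, error position = 2, corrected codeword c = 001100011101000

Compute s = H r^T mod 2 one row at a time:
  s_1 = 1 + 1 + 1 + 0 + 1 + 0 + 0 + 0 = 4 ≡ 0 (mod 2).
  s_2 = 1 + 0 + 0 + 0 + 1 + 0 + 0 + 0 = 2 ≡ 0 (mod 2).
  s_3 = 1 + 1 + 0 + 0 + 1 + 0 + 0 + 0 = 3 ≡ 1 (mod 2).
  s_4 = 0 + 1 + 0 + 0 + 1 + 0 + 0 + 0 = 2 ≡ 0 (mod 2).
s = (0, 0, 1, 0)^T — this equals column 2 of H (binary 0010), so error is at position 2.
Correct: flip bit 2 of r = 011100011101000 to get c = 001100011101000.


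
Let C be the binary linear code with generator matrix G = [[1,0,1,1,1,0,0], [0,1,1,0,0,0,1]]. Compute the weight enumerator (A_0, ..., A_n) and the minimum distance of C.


Weight distribution: A_0 = 1, A_3 = 1, A_4 = 1, A_5 = 1. Minimum distance d = 3.

Enumerate all 2^2 = 4 messages m ∈ F_2^2.
For each, compute codeword c = mG in F_2^7, then tally its weight.
  m = 00 → c = 0000000, weight = 0.
  m = 10 → c = 1011100, weight = 4.
  m = 01 → c = 0110001, weight = 3.
  m = 11 → c = 1101101, weight = 5.
Tally weights:
  weight 0: 1 codewords.
  weight 3: 1 codewords.
  weight 4: 1 codewords.
  weight 5: 1 codewords.
Minimum distance d = smallest w > 0 with A_w > 0 = 3.
Sanity: Σ A_w = 4 = 2^2 = 4 ✓.
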